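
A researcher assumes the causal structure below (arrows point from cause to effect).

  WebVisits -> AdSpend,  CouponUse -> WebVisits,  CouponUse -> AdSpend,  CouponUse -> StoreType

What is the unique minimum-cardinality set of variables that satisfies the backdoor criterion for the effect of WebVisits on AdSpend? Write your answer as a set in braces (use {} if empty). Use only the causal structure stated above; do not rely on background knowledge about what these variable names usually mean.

Variables eligible for adjustment (non-descendants of WebVisits, excluding WebVisits and AdSpend): {CouponUse, StoreType}.
Backdoor paths from WebVisits to AdSpend:
  P1: WebVisits <- CouponUse -> AdSpend
The empty set is not sufficient: P1 (WebVisits <- CouponUse -> AdSpend) has no collider blocking it and no conditioned non-collider, so it is open.
Try {CouponUse}:
  P1: blocked at fork node CouponUse ∈ conditioning set.
{CouponUse} contains no descendant of WebVisits and blocks every backdoor path.
No other singleton works — e.g. {StoreType} leaves P1 open — so {CouponUse} is the unique smallest valid adjustment set.

{CouponUse}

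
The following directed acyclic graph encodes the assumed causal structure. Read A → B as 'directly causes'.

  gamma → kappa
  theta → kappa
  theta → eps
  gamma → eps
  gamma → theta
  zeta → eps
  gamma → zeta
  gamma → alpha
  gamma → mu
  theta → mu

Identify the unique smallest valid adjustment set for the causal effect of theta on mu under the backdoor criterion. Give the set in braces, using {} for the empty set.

Variables eligible for adjustment (non-descendants of theta, excluding theta and mu): {alpha, gamma, zeta}.
Backdoor paths from theta to mu:
  P1: theta <- gamma -> mu
The empty set is not sufficient: P1 (theta <- gamma -> mu) has no collider blocking it and no conditioned non-collider, so it is open.
Try {gamma}:
  P1: blocked at fork node gamma ∈ conditioning set.
{gamma} contains no descendant of theta and blocks every backdoor path.
No other singleton works — e.g. {alpha} leaves P1 open — so {gamma} is the unique smallest valid adjustment set.

{gamma}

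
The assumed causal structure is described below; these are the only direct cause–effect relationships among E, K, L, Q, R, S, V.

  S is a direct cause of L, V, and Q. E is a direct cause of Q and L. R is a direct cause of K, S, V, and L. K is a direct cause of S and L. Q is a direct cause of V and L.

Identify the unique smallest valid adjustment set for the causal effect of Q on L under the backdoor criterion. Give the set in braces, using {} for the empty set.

Variables eligible for adjustment (non-descendants of Q, excluding Q and L): {E, K, R, S}.
Backdoor paths from Q to L:
  P1: Q <- S <- R -> K -> L
  P2: Q <- S <- R -> L
  P3: Q <- S <- K <- R -> L
  P4: Q <- S <- K -> L
  P5: Q <- S -> V <- R -> K -> L
  P6: Q <- S -> V <- R -> L
  P7: Q <- S -> L
  P8: Q <- E -> L
The empty set is not sufficient: P1 (Q <- S <- R -> K -> L) has no collider blocking it and no conditioned non-collider, so it is open.
Try {E, S}:
  P1: blocked at chain node S ∈ conditioning set.
  P2: blocked at chain node S ∈ conditioning set.
  P3: blocked at chain node S ∈ conditioning set.
  P4: blocked at chain node S ∈ conditioning set.
  P5: blocked at fork node S ∈ conditioning set.
  P6: blocked at fork node S ∈ conditioning set.
  P7: blocked at fork node S ∈ conditioning set.
  P8: blocked at fork node E ∈ conditioning set.
{E, S} contains no descendant of Q and blocks every backdoor path.
Every element of {E, S} is needed (dropping E leaves P8 open; dropping S leaves P1 open), so no proper subset is valid.
Among all size-2 subsets of the eligible variables, only {E, S} blocks every backdoor path, so it is the unique smallest valid adjustment set.

{E, S}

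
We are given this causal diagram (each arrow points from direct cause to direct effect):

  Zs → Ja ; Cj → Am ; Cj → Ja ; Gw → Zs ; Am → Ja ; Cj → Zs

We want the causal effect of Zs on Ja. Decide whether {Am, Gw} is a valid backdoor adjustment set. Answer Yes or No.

No

Backdoor paths from Zs to Ja (paths whose first edge points into Zs):
  P1: Zs <- Cj -> Am -> Ja
  P2: Zs <- Cj -> Ja
Condition 1 (no descendant of Zs in the set): holds — descendants of Zs are {Ja}; none are in {Am, Gw}.
Condition 2 (every backdoor path blocked by {Am, Gw}):
  P1: blocked at chain node Am ∈ conditioning set.
  P2: open — no interior node is in the conditioning set.
{Am, Gw} does not satisfy the backdoor criterion.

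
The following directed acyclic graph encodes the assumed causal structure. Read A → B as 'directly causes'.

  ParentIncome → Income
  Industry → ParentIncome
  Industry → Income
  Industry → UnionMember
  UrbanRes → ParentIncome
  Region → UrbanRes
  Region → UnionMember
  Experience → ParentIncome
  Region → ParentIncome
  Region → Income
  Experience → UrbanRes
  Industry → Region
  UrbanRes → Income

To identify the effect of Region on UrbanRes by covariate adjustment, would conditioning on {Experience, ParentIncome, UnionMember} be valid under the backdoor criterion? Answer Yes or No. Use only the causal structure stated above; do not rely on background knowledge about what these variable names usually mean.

Backdoor paths from Region to UrbanRes (paths whose first edge points into Region):
  P1: Region <- Industry -> ParentIncome <- Experience -> UrbanRes
  P2: Region <- Industry -> ParentIncome <- UrbanRes
  P3: Region <- Industry -> ParentIncome -> Income <- UrbanRes
  P4: Region <- Industry -> Income <- UrbanRes
  P5: Region <- Industry -> Income <- ParentIncome <- Experience -> UrbanRes
  P6: Region <- Industry -> Income <- ParentIncome <- UrbanRes
Condition 1 (no descendant of Region in the set): FAILS — ParentIncome and UnionMember are descendants of Region.
Condition 2 (every backdoor path blocked by {Experience, ParentIncome, UnionMember}):
  P1: blocked at fork node Experience ∈ conditioning set.
  P2: open — collider(s) ParentIncome are conditioned on (or have a conditioned descendant) and no non-collider on the path is in the set.
  P3: blocked at chain node ParentIncome ∈ conditioning set.
  P4: blocked at collider Income (neither it nor any descendant is in the conditioning set).
  P5: blocked at collider Income (neither it nor any descendant is in the conditioning set).
  P6: blocked at collider Income (neither it nor any descendant is in the conditioning set).
{Experience, ParentIncome, UnionMember} does not satisfy the backdoor criterion.

No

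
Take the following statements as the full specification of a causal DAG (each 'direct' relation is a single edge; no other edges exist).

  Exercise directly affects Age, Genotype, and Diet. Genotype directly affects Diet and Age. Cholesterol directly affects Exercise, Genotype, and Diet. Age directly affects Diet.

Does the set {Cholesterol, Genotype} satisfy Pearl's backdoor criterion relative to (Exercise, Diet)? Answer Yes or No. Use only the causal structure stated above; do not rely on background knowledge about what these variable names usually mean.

No

Backdoor paths from Exercise to Diet (paths whose first edge points into Exercise):
  P1: Exercise <- Cholesterol -> Genotype -> Age -> Diet
  P2: Exercise <- Cholesterol -> Genotype -> Diet
  P3: Exercise <- Cholesterol -> Diet
Condition 1 (no descendant of Exercise in the set): FAILS — Genotype is a descendant of Exercise.
Condition 2 (every backdoor path blocked by {Cholesterol, Genotype}):
  P1: blocked at fork node Cholesterol ∈ conditioning set.
  P2: blocked at fork node Cholesterol ∈ conditioning set.
  P3: blocked at fork node Cholesterol ∈ conditioning set.
{Cholesterol, Genotype} does not satisfy the backdoor criterion.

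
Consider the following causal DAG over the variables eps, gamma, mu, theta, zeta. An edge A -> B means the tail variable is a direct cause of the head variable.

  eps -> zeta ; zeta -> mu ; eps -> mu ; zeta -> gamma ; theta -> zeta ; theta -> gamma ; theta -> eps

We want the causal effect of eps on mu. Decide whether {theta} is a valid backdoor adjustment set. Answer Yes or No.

Backdoor paths from eps to mu (paths whose first edge points into eps):
  P1: eps <- theta -> zeta -> mu
  P2: eps <- theta -> gamma <- zeta -> mu
Condition 1 (no descendant of eps in the set): holds — descendants of eps are {gamma, mu, zeta}; none are in {theta}.
Condition 2 (every backdoor path blocked by {theta}):
  P1: blocked at fork node theta ∈ conditioning set.
  P2: blocked at fork node theta ∈ conditioning set.
{theta} satisfies the backdoor criterion.

Yes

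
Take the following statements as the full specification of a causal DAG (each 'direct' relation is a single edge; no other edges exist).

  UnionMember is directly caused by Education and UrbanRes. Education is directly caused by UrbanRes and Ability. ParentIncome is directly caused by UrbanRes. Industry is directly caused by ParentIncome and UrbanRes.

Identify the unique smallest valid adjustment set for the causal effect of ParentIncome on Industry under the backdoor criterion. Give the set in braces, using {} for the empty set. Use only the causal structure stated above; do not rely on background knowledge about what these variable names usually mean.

Variables eligible for adjustment (non-descendants of ParentIncome, excluding ParentIncome and Industry): {Ability, Education, UnionMember, UrbanRes}.
Backdoor paths from ParentIncome to Industry:
  P1: ParentIncome <- UrbanRes -> Industry
The empty set is not sufficient: P1 (ParentIncome <- UrbanRes -> Industry) has no collider blocking it and no conditioned non-collider, so it is open.
Try {UrbanRes}:
  P1: blocked at fork node UrbanRes ∈ conditioning set.
{UrbanRes} contains no descendant of ParentIncome and blocks every backdoor path.
No other singleton works — e.g. {Ability} leaves P1 open — so {UrbanRes} is the unique smallest valid adjustment set.

{UrbanRes}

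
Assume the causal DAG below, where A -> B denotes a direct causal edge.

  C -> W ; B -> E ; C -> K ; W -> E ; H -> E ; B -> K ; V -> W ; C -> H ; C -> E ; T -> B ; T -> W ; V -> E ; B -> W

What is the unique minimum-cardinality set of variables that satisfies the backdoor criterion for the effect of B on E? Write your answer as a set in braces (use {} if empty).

{T}

Variables eligible for adjustment (non-descendants of B, excluding B and E): {C, H, T, V}.
Backdoor paths from B to E:
  P1: B <- T -> W <- C -> H -> E
  P2: B <- T -> W <- C -> E
  P3: B <- T -> W <- V -> E
  P4: B <- T -> W -> E
The empty set is not sufficient: P4 (B <- T -> W -> E) has no collider blocking it and no conditioned non-collider, so it is open.
Try {T}:
  P1: blocked at fork node T ∈ conditioning set.
  P2: blocked at fork node T ∈ conditioning set.
  P3: blocked at fork node T ∈ conditioning set.
  P4: blocked at fork node T ∈ conditioning set.
{T} contains no descendant of B and blocks every backdoor path.
No other singleton works — e.g. {C} leaves P4 open — so {T} is the unique smallest valid adjustment set.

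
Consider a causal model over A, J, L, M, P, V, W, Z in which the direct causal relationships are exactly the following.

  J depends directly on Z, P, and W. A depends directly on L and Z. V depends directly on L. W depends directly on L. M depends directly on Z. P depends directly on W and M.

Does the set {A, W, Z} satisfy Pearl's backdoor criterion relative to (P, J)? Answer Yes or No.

Backdoor paths from P to J (paths whose first edge points into P):
  P1: P <- W <- L -> A <- Z -> J
  P2: P <- W -> J
  P3: P <- M <- Z -> A <- L -> W -> J
  P4: P <- M <- Z -> J
Condition 1 (no descendant of P in the set): holds — descendants of P are {J}; none are in {A, W, Z}.
Condition 2 (every backdoor path blocked by {A, W, Z}):
  P1: blocked at chain node W ∈ conditioning set.
  P2: blocked at fork node W ∈ conditioning set.
  P3: blocked at fork node Z ∈ conditioning set.
  P4: blocked at fork node Z ∈ conditioning set.
{A, W, Z} satisfies the backdoor criterion.

Yes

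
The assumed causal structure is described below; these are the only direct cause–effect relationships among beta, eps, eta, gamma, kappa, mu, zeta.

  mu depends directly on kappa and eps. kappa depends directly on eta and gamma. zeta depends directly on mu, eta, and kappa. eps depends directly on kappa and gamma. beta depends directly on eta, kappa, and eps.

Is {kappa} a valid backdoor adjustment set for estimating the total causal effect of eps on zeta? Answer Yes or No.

No

Backdoor paths from eps to zeta (paths whose first edge points into eps):
  P1: eps <- gamma -> kappa <- eta -> zeta
  P2: eps <- gamma -> kappa -> mu -> zeta
  P3: eps <- gamma -> kappa -> zeta
  P4: eps <- gamma -> kappa -> beta <- eta -> zeta
  P5: eps <- kappa <- eta -> zeta
  P6: eps <- kappa -> mu -> zeta
  P7: eps <- kappa -> zeta
  P8: eps <- kappa -> beta <- eta -> zeta
Condition 1 (no descendant of eps in the set): holds — descendants of eps are {beta, mu, zeta}; none are in {kappa}.
Condition 2 (every backdoor path blocked by {kappa}):
  P1: open — collider(s) kappa are conditioned on (or have a conditioned descendant) and no non-collider on the path is in the set.
  P2: blocked at chain node kappa ∈ conditioning set.
  P3: blocked at chain node kappa ∈ conditioning set.
  P4: blocked at chain node kappa ∈ conditioning set.
  P5: blocked at chain node kappa ∈ conditioning set.
  P6: blocked at fork node kappa ∈ conditioning set.
  P7: blocked at fork node kappa ∈ conditioning set.
  P8: blocked at fork node kappa ∈ conditioning set.
{kappa} does not satisfy the backdoor criterion.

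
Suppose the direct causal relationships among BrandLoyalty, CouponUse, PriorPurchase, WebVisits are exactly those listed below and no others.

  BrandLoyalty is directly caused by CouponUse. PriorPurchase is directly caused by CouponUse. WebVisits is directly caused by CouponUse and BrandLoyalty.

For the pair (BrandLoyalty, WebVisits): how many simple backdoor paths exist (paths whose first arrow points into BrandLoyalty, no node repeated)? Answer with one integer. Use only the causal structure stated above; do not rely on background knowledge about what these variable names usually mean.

1

A backdoor path from BrandLoyalty to WebVisits is any simple undirected path whose first edge points into BrandLoyalty (i.e. leaves BrandLoyalty via a parent).
Parents of BrandLoyalty: {CouponUse}.
Enumerating:
  P1: BrandLoyalty <- CouponUse -> WebVisits
That exhausts the simple backdoor paths. Count: 1.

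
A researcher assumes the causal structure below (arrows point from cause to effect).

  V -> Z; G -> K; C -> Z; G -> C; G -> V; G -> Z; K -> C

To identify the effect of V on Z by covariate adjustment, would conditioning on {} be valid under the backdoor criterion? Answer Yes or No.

No

Backdoor paths from V to Z (paths whose first edge points into V):
  P1: V <- G -> K -> C -> Z
  P2: V <- G -> C -> Z
  P3: V <- G -> Z
Condition 1 (no descendant of V in the set): holds — descendants of V are {Z}; none are in {}.
Condition 2 (every backdoor path blocked by {}):
  P1: open — no interior node is in the conditioning set.
  P2: open — no interior node is in the conditioning set.
  P3: open — no interior node is in the conditioning set.
{} does not satisfy the backdoor criterion.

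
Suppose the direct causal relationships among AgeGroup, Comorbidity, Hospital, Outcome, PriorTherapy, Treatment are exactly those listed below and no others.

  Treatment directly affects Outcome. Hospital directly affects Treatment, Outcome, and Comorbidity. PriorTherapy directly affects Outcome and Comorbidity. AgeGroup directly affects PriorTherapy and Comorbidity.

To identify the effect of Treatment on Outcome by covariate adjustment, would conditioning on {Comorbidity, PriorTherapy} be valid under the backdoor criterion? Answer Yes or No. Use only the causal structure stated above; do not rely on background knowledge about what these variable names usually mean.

No

Backdoor paths from Treatment to Outcome (paths whose first edge points into Treatment):
  P1: Treatment <- Hospital -> Outcome
  P2: Treatment <- Hospital -> Comorbidity <- AgeGroup -> PriorTherapy -> Outcome
  P3: Treatment <- Hospital -> Comorbidity <- PriorTherapy -> Outcome
Condition 1 (no descendant of Treatment in the set): holds — descendants of Treatment are {Outcome}; none are in {Comorbidity, PriorTherapy}.
Condition 2 (every backdoor path blocked by {Comorbidity, PriorTherapy}):
  P1: open — no interior node is in the conditioning set.
  P2: blocked at chain node PriorTherapy ∈ conditioning set.
  P3: blocked at fork node PriorTherapy ∈ conditioning set.
{Comorbidity, PriorTherapy} does not satisfy the backdoor criterion.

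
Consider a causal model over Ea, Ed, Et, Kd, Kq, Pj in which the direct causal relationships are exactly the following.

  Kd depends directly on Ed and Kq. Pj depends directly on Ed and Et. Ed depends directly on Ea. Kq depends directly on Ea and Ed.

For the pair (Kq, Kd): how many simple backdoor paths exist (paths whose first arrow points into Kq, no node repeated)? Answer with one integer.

A backdoor path from Kq to Kd is any simple undirected path whose first edge points into Kq (i.e. leaves Kq via a parent).
Parents of Kq: {Ea, Ed}.
Enumerating:
  P1: Kq <- Ea -> Ed -> Kd
  P2: Kq <- Ed -> Kd
That exhausts the simple backdoor paths. Count: 2.

2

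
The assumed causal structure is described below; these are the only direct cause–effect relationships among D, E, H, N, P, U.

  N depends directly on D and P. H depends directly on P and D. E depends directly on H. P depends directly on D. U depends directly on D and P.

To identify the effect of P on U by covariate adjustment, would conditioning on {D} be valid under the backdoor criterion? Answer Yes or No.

Backdoor paths from P to U (paths whose first edge points into P):
  P1: P <- D -> U
Condition 1 (no descendant of P in the set): holds — descendants of P are {E, H, N, U}; none are in {D}.
Condition 2 (every backdoor path blocked by {D}):
  P1: blocked at fork node D ∈ conditioning set.
{D} satisfies the backdoor criterion.

Yes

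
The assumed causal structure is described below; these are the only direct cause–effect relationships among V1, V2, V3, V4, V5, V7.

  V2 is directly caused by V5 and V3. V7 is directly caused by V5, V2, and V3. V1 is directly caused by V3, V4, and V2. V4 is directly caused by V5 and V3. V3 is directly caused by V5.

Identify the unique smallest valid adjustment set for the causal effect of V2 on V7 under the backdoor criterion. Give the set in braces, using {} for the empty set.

{V3, V5}

Variables eligible for adjustment (non-descendants of V2, excluding V2 and V7): {V3, V4, V5}.
Backdoor paths from V2 to V7:
  P1: V2 <- V5 -> V3 -> V7
  P2: V2 <- V5 -> V4 <- V3 -> V7
  P3: V2 <- V5 -> V4 -> V1 <- V3 -> V7
  P4: V2 <- V5 -> V7
  P5: V2 <- V3 <- V5 -> V7
  P6: V2 <- V3 -> V4 <- V5 -> V7
  P7: V2 <- V3 -> V7
  P8: V2 <- V3 -> V1 <- V4 <- V5 -> V7
The empty set is not sufficient: P1 (V2 <- V5 -> V3 -> V7) has no collider blocking it and no conditioned non-collider, so it is open.
Try {V3, V5}:
  P1: blocked at fork node V5 ∈ conditioning set.
  P2: blocked at fork node V5 ∈ conditioning set.
  P3: blocked at fork node V5 ∈ conditioning set.
  P4: blocked at fork node V5 ∈ conditioning set.
  P5: blocked at chain node V3 ∈ conditioning set.
  P6: blocked at fork node V3 ∈ conditioning set.
  P7: blocked at fork node V3 ∈ conditioning set.
  P8: blocked at fork node V3 ∈ conditioning set.
{V3, V5} contains no descendant of V2 and blocks every backdoor path.
Every element of {V3, V5} is needed (dropping V3 leaves P7 open; dropping V5 leaves P4 open), so no proper subset is valid.
Among all size-2 subsets of the eligible variables, only {V3, V5} blocks every backdoor path, so it is the unique smallest valid adjustment set.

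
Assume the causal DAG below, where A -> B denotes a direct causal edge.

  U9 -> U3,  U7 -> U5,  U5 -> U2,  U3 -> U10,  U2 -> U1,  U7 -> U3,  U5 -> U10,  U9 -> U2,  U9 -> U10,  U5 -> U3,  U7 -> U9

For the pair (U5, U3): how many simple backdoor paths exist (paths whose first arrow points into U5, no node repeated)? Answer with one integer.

A backdoor path from U5 to U3 is any simple undirected path whose first edge points into U5 (i.e. leaves U5 via a parent).
Parents of U5: {U7}.
Enumerating:
  P1: U5 <- U7 -> U9 -> U3
  P2: U5 <- U7 -> U9 -> U10 <- U3
  P3: U5 <- U7 -> U3
That exhausts the simple backdoor paths. Count: 3.

3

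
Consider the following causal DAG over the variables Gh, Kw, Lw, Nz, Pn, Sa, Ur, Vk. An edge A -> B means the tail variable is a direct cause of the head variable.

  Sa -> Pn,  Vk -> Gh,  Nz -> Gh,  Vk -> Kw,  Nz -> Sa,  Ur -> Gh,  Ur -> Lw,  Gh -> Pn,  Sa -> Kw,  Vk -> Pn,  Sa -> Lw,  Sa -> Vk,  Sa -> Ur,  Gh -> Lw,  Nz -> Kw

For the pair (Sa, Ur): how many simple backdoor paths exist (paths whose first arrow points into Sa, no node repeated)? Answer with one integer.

6

A backdoor path from Sa to Ur is any simple undirected path whose first edge points into Sa (i.e. leaves Sa via a parent).
Parents of Sa: {Nz}.
Enumerating:
  P1: Sa <- Nz -> Gh <- Ur
  P2: Sa <- Nz -> Gh -> Lw <- Ur
  P3: Sa <- Nz -> Kw <- Vk -> Gh <- Ur
  P4: Sa <- Nz -> Kw <- Vk -> Gh -> Lw <- Ur
  P5: Sa <- Nz -> Kw <- Vk -> Pn <- Gh <- Ur
  P6: Sa <- Nz -> Kw <- Vk -> Pn <- Gh -> Lw <- Ur
That exhausts the simple backdoor paths. Count: 6.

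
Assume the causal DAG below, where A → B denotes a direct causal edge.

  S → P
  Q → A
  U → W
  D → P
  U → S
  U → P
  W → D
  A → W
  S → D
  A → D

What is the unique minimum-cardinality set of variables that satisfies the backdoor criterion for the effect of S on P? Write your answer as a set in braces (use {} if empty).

Variables eligible for adjustment (non-descendants of S, excluding S and P): {A, Q, U, W}.
Backdoor paths from S to P:
  P1: S <- U -> W <- A -> D -> P
  P2: S <- U -> W -> D -> P
  P3: S <- U -> P
The empty set is not sufficient: P2 (S <- U -> W -> D -> P) has no collider blocking it and no conditioned non-collider, so it is open.
Try {U}:
  P1: blocked at fork node U ∈ conditioning set.
  P2: blocked at fork node U ∈ conditioning set.
  P3: blocked at fork node U ∈ conditioning set.
{U} contains no descendant of S and blocks every backdoor path.
No other singleton works — e.g. {Q} leaves P2 open — so {U} is the unique smallest valid adjustment set.

{U}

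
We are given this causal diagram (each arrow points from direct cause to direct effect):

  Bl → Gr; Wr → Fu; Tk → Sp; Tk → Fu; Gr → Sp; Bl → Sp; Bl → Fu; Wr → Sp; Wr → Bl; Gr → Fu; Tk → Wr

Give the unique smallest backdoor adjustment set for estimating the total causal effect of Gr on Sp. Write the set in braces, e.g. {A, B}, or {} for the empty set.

{Bl}

Variables eligible for adjustment (non-descendants of Gr, excluding Gr and Sp): {Bl, Tk, Wr}.
Backdoor paths from Gr to Sp:
  P1: Gr <- Bl <- Wr <- Tk -> Sp
  P2: Gr <- Bl <- Wr -> Sp
  P3: Gr <- Bl <- Wr -> Fu <- Tk -> Sp
  P4: Gr <- Bl -> Sp
  P5: Gr <- Bl -> Fu <- Tk -> Wr -> Sp
  P6: Gr <- Bl -> Fu <- Tk -> Sp
  P7: Gr <- Bl -> Fu <- Wr <- Tk -> Sp
  P8: Gr <- Bl -> Fu <- Wr -> Sp
The empty set is not sufficient: P1 (Gr <- Bl <- Wr <- Tk -> Sp) has no collider blocking it and no conditioned non-collider, so it is open.
Try {Bl}:
  P1: blocked at chain node Bl ∈ conditioning set.
  P2: blocked at chain node Bl ∈ conditioning set.
  P3: blocked at chain node Bl ∈ conditioning set.
  P4: blocked at fork node Bl ∈ conditioning set.
  P5: blocked at fork node Bl ∈ conditioning set.
  P6: blocked at fork node Bl ∈ conditioning set.
  P7: blocked at fork node Bl ∈ conditioning set.
  P8: blocked at fork node Bl ∈ conditioning set.
{Bl} contains no descendant of Gr and blocks every backdoor path.
No other singleton works — e.g. {Tk} leaves P2 open — so {Bl} is the unique smallest valid adjustment set.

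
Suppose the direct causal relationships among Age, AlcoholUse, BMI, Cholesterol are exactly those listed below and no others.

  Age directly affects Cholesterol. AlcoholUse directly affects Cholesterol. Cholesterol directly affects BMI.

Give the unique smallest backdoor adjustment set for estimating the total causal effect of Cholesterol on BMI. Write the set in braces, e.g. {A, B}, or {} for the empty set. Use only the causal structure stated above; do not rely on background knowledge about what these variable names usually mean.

Variables eligible for adjustment (non-descendants of Cholesterol, excluding Cholesterol and BMI): {Age, AlcoholUse}.
Backdoor paths from Cholesterol to BMI:
  (none)
With no backdoor paths the empty set already satisfies the criterion, and it is trivially minimal.

{}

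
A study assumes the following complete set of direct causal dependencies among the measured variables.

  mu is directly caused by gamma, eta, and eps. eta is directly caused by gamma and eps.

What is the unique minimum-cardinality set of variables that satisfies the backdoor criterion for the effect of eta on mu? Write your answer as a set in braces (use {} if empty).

{eps, gamma}

Variables eligible for adjustment (non-descendants of eta, excluding eta and mu): {eps, gamma}.
Backdoor paths from eta to mu:
  P1: eta <- eps -> mu
  P2: eta <- gamma -> mu
The empty set is not sufficient: P1 (eta <- eps -> mu) has no collider blocking it and no conditioned non-collider, so it is open.
Try {eps, gamma}:
  P1: blocked at fork node eps ∈ conditioning set.
  P2: blocked at fork node gamma ∈ conditioning set.
{eps, gamma} contains no descendant of eta and blocks every backdoor path.
Every element of {eps, gamma} is needed (dropping eps leaves P1 open; dropping gamma leaves P2 open), so no proper subset is valid.
Among all size-2 subsets of the eligible variables, only {eps, gamma} blocks every backdoor path, so it is the unique smallest valid adjustment set.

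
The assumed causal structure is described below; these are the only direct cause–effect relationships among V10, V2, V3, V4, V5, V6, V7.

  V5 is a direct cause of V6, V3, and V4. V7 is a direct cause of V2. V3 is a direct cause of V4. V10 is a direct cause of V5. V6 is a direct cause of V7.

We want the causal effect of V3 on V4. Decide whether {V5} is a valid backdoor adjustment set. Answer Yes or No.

Backdoor paths from V3 to V4 (paths whose first edge points into V3):
  P1: V3 <- V5 -> V4
Condition 1 (no descendant of V3 in the set): holds — descendants of V3 are {V4}; none are in {V5}.
Condition 2 (every backdoor path blocked by {V5}):
  P1: blocked at fork node V5 ∈ conditioning set.
{V5} satisfies the backdoor criterion.

Yes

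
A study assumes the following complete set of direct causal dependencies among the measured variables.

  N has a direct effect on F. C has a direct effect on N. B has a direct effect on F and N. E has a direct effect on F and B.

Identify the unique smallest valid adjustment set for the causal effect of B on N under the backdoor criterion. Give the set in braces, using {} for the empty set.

{}

Variables eligible for adjustment (non-descendants of B, excluding B and N): {C, E}.
Backdoor paths from B to N:
  P1: B <- E -> F <- N
Each backdoor path contains an unconditioned collider, so every path is already blocked with the empty conditioning set:
  P1: blocked at collider F (neither it nor any descendant is in the conditioning set).
The empty set is therefore the unique smallest valid set.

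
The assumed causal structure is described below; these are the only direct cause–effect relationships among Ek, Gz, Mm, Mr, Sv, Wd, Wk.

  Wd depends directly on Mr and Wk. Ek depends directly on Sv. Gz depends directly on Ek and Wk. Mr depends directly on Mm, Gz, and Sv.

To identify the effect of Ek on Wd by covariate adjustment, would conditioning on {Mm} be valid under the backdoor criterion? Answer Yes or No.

Backdoor paths from Ek to Wd (paths whose first edge points into Ek):
  P1: Ek <- Sv -> Mr <- Gz <- Wk -> Wd
  P2: Ek <- Sv -> Mr -> Wd
Condition 1 (no descendant of Ek in the set): holds — descendants of Ek are {Gz, Mr, Wd}; none are in {Mm}.
Condition 2 (every backdoor path blocked by {Mm}):
  P1: blocked at collider Mr (neither it nor any descendant is in the conditioning set).
  P2: open — no interior node is in the conditioning set.
{Mm} does not satisfy the backdoor criterion.

No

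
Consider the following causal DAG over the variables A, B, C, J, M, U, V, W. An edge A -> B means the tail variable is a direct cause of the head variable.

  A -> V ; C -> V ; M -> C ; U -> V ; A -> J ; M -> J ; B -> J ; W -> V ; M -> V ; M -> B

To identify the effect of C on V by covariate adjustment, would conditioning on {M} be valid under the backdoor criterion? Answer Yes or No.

Yes

Backdoor paths from C to V (paths whose first edge points into C):
  P1: C <- M -> B -> J <- A -> V
  P2: C <- M -> J <- A -> V
  P3: C <- M -> V
Condition 1 (no descendant of C in the set): holds — descendants of C are {V}; none are in {M}.
Condition 2 (every backdoor path blocked by {M}):
  P1: blocked at fork node M ∈ conditioning set.
  P2: blocked at fork node M ∈ conditioning set.
  P3: blocked at fork node M ∈ conditioning set.
{M} satisfies the backdoor criterion.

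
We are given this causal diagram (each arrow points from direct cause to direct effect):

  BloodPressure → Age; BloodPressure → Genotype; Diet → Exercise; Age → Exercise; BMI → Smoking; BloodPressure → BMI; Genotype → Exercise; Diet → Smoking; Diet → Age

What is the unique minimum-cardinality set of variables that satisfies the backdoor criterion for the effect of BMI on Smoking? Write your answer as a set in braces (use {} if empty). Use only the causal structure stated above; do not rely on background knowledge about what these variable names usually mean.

Variables eligible for adjustment (non-descendants of BMI, excluding BMI and Smoking): {Age, BloodPressure, Diet, Exercise, Genotype}.
Backdoor paths from BMI to Smoking:
  P1: BMI <- BloodPressure -> Genotype -> Exercise <- Diet -> Smoking
  P2: BMI <- BloodPressure -> Genotype -> Exercise <- Age <- Diet -> Smoking
  P3: BMI <- BloodPressure -> Age <- Diet -> Smoking
  P4: BMI <- BloodPressure -> Age -> Exercise <- Diet -> Smoking
Each backdoor path contains an unconditioned collider, so every path is already blocked with the empty conditioning set:
  P1: blocked at collider Exercise (neither it nor any descendant is in the conditioning set).
  P2: blocked at collider Exercise (neither it nor any descendant is in the conditioning set).
  P3: blocked at collider Age (neither it nor any descendant is in the conditioning set).
  P4: blocked at collider Exercise (neither it nor any descendant is in the conditioning set).
The empty set is therefore the unique smallest valid set.

{}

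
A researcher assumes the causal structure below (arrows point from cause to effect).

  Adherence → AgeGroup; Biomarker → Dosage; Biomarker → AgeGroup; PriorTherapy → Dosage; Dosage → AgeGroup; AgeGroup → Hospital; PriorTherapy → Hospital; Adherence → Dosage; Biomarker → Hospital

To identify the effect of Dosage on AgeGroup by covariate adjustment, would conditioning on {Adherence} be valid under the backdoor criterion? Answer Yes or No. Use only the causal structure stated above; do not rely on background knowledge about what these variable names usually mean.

No

Backdoor paths from Dosage to AgeGroup (paths whose first edge points into Dosage):
  P1: Dosage <- Biomarker -> AgeGroup
  P2: Dosage <- Biomarker -> Hospital <- AgeGroup
  P3: Dosage <- Adherence -> AgeGroup
  P4: Dosage <- PriorTherapy -> Hospital <- Biomarker -> AgeGroup
  P5: Dosage <- PriorTherapy -> Hospital <- AgeGroup
Condition 1 (no descendant of Dosage in the set): holds — descendants of Dosage are {AgeGroup, Hospital}; none are in {Adherence}.
Condition 2 (every backdoor path blocked by {Adherence}):
  P1: open — no interior node is in the conditioning set.
  P2: blocked at collider Hospital (neither it nor any descendant is in the conditioning set).
  P3: blocked at fork node Adherence ∈ conditioning set.
  P4: blocked at collider Hospital (neither it nor any descendant is in the conditioning set).
  P5: blocked at collider Hospital (neither it nor any descendant is in the conditioning set).
{Adherence} does not satisfy the backdoor criterion.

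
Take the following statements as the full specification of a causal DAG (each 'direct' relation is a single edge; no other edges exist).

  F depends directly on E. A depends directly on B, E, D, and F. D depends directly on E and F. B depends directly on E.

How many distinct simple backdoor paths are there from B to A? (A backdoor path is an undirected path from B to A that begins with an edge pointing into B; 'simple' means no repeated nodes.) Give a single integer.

5

A backdoor path from B to A is any simple undirected path whose first edge points into B (i.e. leaves B via a parent).
Parents of B: {E}.
Enumerating:
  P1: B <- E -> F -> D -> A
  P2: B <- E -> F -> A
  P3: B <- E -> D <- F -> A
  P4: B <- E -> D -> A
  P5: B <- E -> A
That exhausts the simple backdoor paths. Count: 5.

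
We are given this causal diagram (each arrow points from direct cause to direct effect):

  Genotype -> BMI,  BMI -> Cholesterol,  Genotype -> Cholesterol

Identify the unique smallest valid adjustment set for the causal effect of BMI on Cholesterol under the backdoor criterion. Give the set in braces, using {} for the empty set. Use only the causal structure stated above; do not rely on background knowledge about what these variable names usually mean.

Variables eligible for adjustment (non-descendants of BMI, excluding BMI and Cholesterol): {Genotype}.
Backdoor paths from BMI to Cholesterol:
  P1: BMI <- Genotype -> Cholesterol
The empty set is not sufficient: P1 (BMI <- Genotype -> Cholesterol) has no collider blocking it and no conditioned non-collider, so it is open.
Try {Genotype}:
  P1: blocked at fork node Genotype ∈ conditioning set.
{Genotype} contains no descendant of BMI and blocks every backdoor path.
{Genotype} is the unique smallest valid adjustment set.

{Genotype}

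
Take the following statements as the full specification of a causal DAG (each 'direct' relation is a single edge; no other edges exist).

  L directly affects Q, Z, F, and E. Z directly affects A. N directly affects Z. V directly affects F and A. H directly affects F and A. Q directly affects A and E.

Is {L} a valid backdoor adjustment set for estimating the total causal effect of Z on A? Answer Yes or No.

Backdoor paths from Z to A (paths whose first edge points into Z):
  P1: Z <- L -> Q -> A
  P2: Z <- L -> F <- H -> A
  P3: Z <- L -> F <- V -> A
  P4: Z <- L -> E <- Q -> A
Condition 1 (no descendant of Z in the set): holds — descendants of Z are {A}; none are in {L}.
Condition 2 (every backdoor path blocked by {L}):
  P1: blocked at fork node L ∈ conditioning set.
  P2: blocked at fork node L ∈ conditioning set.
  P3: blocked at fork node L ∈ conditioning set.
  P4: blocked at fork node L ∈ conditioning set.
{L} satisfies the backdoor criterion.

Yes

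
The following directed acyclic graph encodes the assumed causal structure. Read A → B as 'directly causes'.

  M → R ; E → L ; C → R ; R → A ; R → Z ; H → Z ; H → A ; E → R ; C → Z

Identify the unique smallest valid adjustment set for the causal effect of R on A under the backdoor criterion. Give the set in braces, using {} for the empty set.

Variables eligible for adjustment (non-descendants of R, excluding R and A): {C, E, H, L, M}.
Backdoor paths from R to A:
  P1: R <- C -> Z <- H -> A
Each backdoor path contains an unconditioned collider, so every path is already blocked with the empty conditioning set:
  P1: blocked at collider Z (neither it nor any descendant is in the conditioning set).
The empty set is therefore the unique smallest valid set.

{}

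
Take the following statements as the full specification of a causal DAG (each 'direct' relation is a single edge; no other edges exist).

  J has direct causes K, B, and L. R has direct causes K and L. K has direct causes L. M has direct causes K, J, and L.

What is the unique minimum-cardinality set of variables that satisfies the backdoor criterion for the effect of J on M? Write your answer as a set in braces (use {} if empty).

Variables eligible for adjustment (non-descendants of J, excluding J and M): {B, K, L, R}.
Backdoor paths from J to M:
  P1: J <- L -> K -> M
  P2: J <- L -> R <- K -> M
  P3: J <- L -> M
  P4: J <- K <- L -> M
  P5: J <- K -> R <- L -> M
  P6: J <- K -> M
The empty set is not sufficient: P1 (J <- L -> K -> M) has no collider blocking it and no conditioned non-collider, so it is open.
Try {K, L}:
  P1: blocked at fork node L ∈ conditioning set.
  P2: blocked at fork node L ∈ conditioning set.
  P3: blocked at fork node L ∈ conditioning set.
  P4: blocked at chain node K ∈ conditioning set.
  P5: blocked at fork node K ∈ conditioning set.
  P6: blocked at fork node K ∈ conditioning set.
{K, L} contains no descendant of J and blocks every backdoor path.
Every element of {K, L} is needed (dropping K leaves P6 open; dropping L leaves P3 open), so no proper subset is valid.
Among all size-2 subsets of the eligible variables, only {K, L} blocks every backdoor path, so it is the unique smallest valid adjustment set.

{K, L}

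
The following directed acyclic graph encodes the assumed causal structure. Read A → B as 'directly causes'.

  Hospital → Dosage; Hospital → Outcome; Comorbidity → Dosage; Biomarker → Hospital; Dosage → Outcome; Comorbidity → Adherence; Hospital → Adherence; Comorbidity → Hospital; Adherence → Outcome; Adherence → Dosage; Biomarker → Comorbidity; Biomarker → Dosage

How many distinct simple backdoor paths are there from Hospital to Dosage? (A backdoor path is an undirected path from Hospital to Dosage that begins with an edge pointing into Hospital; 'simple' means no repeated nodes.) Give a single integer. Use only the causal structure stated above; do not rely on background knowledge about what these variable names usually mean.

A backdoor path from Hospital to Dosage is any simple undirected path whose first edge points into Hospital (i.e. leaves Hospital via a parent).
Parents of Hospital: {Biomarker, Comorbidity}.
Enumerating:
  P1: Hospital <- Biomarker -> Comorbidity -> Adherence -> Dosage
  P2: Hospital <- Biomarker -> Comorbidity -> Adherence -> Outcome <- Dosage
  P3: Hospital <- Biomarker -> Comorbidity -> Dosage
  P4: Hospital <- Biomarker -> Dosage
  P5: Hospital <- Comorbidity <- Biomarker -> Dosage
  P6: Hospital <- Comorbidity -> Adherence -> Dosage
  P7: Hospital <- Comorbidity -> Adherence -> Outcome <- Dosage
  P8: Hospital <- Comorbidity -> Dosage
That exhausts the simple backdoor paths. Count: 8.

8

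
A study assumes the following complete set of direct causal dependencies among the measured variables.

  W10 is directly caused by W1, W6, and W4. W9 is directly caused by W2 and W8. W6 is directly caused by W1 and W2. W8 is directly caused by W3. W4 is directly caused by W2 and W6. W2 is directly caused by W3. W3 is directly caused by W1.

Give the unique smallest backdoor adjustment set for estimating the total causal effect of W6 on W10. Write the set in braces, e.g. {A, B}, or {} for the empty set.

Variables eligible for adjustment (non-descendants of W6, excluding W6 and W10): {W1, W2, W3, W8, W9}.
Backdoor paths from W6 to W10:
  P1: W6 <- W1 -> W3 -> W2 -> W4 -> W10
  P2: W6 <- W1 -> W3 -> W8 -> W9 <- W2 -> W4 -> W10
  P3: W6 <- W1 -> W10
  P4: W6 <- W2 <- W3 <- W1 -> W10
  P5: W6 <- W2 -> W4 -> W10
  P6: W6 <- W2 -> W9 <- W8 <- W3 <- W1 -> W10
The empty set is not sufficient: P1 (W6 <- W1 -> W3 -> W2 -> W4 -> W10) has no collider blocking it and no conditioned non-collider, so it is open.
Try {W1, W2}:
  P1: blocked at fork node W1 ∈ conditioning set.
  P2: blocked at fork node W1 ∈ conditioning set.
  P3: blocked at fork node W1 ∈ conditioning set.
  P4: blocked at chain node W2 ∈ conditioning set.
  P5: blocked at fork node W2 ∈ conditioning set.
  P6: blocked at fork node W2 ∈ conditioning set.
{W1, W2} contains no descendant of W6 and blocks every backdoor path.
Every element of {W1, W2} is needed (dropping W1 leaves P3 open; dropping W2 leaves P5 open), so no proper subset is valid.
Among all size-2 subsets of the eligible variables, only {W1, W2} blocks every backdoor path, so it is the unique smallest valid adjustment set.

{W1, W2}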